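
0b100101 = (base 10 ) 37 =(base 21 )1G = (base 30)17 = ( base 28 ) 19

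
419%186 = 47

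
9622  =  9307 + 315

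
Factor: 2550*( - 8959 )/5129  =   - 2^1*3^1*5^2 *17^3*23^ ( - 1)*31^1* 223^(- 1) = -22845450/5129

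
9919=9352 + 567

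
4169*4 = 16676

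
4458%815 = 383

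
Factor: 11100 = 2^2 * 3^1*5^2 * 37^1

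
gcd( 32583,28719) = 3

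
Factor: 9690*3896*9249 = 2^4*3^2 * 5^1*17^1 * 19^1*487^1*3083^1 =349170467760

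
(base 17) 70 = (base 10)119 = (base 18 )6B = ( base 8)167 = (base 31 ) 3Q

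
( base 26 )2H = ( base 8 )105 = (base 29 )2b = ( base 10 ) 69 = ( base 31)27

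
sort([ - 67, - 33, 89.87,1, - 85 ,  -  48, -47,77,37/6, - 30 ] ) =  [-85, -67, - 48,  -  47, - 33, - 30,1, 37/6,77,89.87] 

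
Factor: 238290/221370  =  169/157 =13^2*157^( -1 )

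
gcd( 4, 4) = 4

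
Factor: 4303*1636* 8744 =61555206752 = 2^5*13^1*331^1*409^1*1093^1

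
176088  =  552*319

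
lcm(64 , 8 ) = 64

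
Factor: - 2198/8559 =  - 2^1*3^ (-3) * 7^1*157^1*317^(-1)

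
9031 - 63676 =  - 54645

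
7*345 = 2415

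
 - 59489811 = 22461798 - 81951609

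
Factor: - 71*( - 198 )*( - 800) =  - 2^6*3^2*5^2*11^1*71^1 = - 11246400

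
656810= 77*8530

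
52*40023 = 2081196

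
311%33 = 14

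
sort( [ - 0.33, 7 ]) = [-0.33, 7 ]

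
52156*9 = 469404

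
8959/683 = 8959/683 = 13.12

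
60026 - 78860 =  - 18834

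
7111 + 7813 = 14924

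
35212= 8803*4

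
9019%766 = 593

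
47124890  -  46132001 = 992889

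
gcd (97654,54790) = 2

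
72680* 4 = 290720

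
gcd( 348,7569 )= 87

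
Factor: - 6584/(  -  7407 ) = 8/9 = 2^3*3^( - 2)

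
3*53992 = 161976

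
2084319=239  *8721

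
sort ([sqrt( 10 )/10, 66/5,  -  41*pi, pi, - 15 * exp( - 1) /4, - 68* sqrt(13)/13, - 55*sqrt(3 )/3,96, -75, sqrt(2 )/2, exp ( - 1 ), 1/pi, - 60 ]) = [ - 41*pi, - 75 , - 60,  -  55*sqrt( 3)/3, - 68 * sqrt(13 )/13,-15*exp( - 1 )/4, sqrt(10)/10,  1/pi, exp( - 1 ), sqrt( 2 )/2, pi, 66/5, 96 ]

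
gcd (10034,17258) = 2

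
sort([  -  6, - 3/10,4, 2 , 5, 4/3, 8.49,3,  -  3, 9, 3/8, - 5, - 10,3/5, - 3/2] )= [ - 10,  -  6,-5,  -  3, - 3/2, - 3/10, 3/8,  3/5,4/3 , 2, 3, 4,5,8.49,9]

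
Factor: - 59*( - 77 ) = 7^1*11^1*59^1 = 4543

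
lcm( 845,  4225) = 4225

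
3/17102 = 3/17102 = 0.00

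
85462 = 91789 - 6327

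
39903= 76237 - 36334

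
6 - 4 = 2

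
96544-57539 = 39005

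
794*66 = 52404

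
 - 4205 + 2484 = -1721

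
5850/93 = 62  +  28/31= 62.90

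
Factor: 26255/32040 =59/72 =2^( -3) * 3^( - 2 ) *59^1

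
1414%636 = 142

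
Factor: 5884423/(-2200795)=  -  5^( - 1 )*1301^1*4523^1*440159^(-1 )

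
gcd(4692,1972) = 68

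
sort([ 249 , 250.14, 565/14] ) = [ 565/14,249,  250.14 ] 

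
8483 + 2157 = 10640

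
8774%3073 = 2628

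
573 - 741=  - 168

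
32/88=4/11=0.36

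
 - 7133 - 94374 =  - 101507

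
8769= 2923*3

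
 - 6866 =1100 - 7966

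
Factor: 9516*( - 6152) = - 58542432=- 2^5*3^1 * 13^1*61^1*769^1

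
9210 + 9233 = 18443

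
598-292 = 306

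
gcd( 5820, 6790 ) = 970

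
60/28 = 2 + 1/7 = 2.14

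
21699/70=309 + 69/70 = 309.99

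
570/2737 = 570/2737 = 0.21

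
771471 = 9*85719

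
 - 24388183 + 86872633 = 62484450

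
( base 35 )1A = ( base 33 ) 1c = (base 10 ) 45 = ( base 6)113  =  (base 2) 101101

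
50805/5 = 10161= 10161.00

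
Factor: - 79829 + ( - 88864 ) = -168693= - 3^1*7^1*29^1*277^1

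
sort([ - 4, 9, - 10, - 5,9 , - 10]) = [ - 10, - 10, - 5, - 4, 9,9 ]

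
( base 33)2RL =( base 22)68a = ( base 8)6022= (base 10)3090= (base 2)110000010010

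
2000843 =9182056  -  7181213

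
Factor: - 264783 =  - 3^1*88261^1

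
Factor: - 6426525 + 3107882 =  - 3318643 = - 31^1*107053^1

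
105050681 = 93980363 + 11070318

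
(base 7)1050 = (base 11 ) 314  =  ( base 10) 378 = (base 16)17a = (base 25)F3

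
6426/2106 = 119/39 = 3.05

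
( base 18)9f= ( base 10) 177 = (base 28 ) 69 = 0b10110001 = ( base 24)79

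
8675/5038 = 1 + 3637/5038 = 1.72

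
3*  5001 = 15003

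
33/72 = 11/24=0.46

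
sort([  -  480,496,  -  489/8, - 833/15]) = [ - 480, - 489/8,-833/15,496 ]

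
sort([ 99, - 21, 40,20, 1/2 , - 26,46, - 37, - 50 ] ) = [ - 50, - 37, - 26,- 21, 1/2, 20, 40, 46, 99]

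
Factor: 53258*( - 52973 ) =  - 2^1 * 31^1*859^1*52973^1=- 2821236034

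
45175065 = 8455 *5343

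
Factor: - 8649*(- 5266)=2^1 * 3^2*31^2*2633^1 = 45545634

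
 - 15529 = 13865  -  29394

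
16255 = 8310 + 7945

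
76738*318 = 24402684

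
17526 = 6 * 2921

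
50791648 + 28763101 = 79554749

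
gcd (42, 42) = 42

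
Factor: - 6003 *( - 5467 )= 3^2 *7^1*11^1*23^1  *29^1 * 71^1 = 32818401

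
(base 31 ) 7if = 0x1c84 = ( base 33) 6N7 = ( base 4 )1302010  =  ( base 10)7300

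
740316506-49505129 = 690811377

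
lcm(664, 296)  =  24568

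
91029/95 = 4791/5= 958.20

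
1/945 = 1/945 = 0.00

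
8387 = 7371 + 1016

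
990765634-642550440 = 348215194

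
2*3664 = 7328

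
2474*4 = 9896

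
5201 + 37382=42583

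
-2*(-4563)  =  9126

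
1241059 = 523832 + 717227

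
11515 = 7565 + 3950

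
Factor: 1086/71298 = 3^ ( - 1)*17^( - 1 )*181^1*233^( - 1 ) = 181/11883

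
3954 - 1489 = 2465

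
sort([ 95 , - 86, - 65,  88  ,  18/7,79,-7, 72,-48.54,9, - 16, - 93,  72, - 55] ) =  [ - 93, - 86, - 65,-55, - 48.54, - 16, -7,18/7,9,72 , 72,  79, 88,95]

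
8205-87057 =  - 78852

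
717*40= 28680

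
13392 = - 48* ( - 279 ) 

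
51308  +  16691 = 67999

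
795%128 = 27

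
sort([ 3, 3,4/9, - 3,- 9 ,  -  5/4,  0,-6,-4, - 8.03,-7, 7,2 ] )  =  [ - 9,  -  8.03, - 7, -6,-4,- 3, - 5/4,  0,4/9, 2, 3,  3, 7]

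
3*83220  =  249660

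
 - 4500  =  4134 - 8634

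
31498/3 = 10499 + 1/3 = 10499.33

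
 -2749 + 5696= 2947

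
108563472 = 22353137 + 86210335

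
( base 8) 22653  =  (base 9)14204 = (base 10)9643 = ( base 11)7277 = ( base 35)7UI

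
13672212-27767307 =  - 14095095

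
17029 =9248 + 7781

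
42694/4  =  10673+1/2 = 10673.50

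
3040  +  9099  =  12139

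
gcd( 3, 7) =1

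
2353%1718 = 635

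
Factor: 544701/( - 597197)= - 3^1*29^(- 1 )*31^1*5857^1*20593^(  -  1 )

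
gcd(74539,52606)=1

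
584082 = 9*64898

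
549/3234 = 183/1078 = 0.17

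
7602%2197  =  1011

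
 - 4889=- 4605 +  - 284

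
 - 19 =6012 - 6031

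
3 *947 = 2841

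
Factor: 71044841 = 7^1*41^1*73^1*3391^1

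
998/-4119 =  - 998/4119 = - 0.24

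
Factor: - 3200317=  - 3200317^1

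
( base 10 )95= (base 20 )4f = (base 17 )5a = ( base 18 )55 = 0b1011111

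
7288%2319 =331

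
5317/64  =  83 + 5/64 = 83.08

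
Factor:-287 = -7^1*41^1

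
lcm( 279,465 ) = 1395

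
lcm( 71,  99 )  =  7029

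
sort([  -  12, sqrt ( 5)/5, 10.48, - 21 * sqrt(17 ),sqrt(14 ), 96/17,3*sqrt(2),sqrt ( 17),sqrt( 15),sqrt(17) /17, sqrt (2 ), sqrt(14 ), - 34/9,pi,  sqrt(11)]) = [ - 21*sqrt(17), - 12,-34/9,sqrt( 17) /17,sqrt (5 )/5, sqrt (2), pi , sqrt(11 ), sqrt ( 14), sqrt(14),sqrt (15 ),sqrt(17 ), 3*sqrt (2), 96/17,10.48 ]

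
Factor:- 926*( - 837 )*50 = 38753100 = 2^2 * 3^3*5^2* 31^1*463^1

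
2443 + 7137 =9580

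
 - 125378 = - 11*11398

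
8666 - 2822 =5844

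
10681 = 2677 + 8004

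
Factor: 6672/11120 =3/5 = 3^1*5^( - 1)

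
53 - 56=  - 3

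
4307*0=0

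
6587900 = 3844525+2743375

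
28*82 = 2296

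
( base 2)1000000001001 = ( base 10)4105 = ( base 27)5h1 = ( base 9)5561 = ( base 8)10011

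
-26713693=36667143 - 63380836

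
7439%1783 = 307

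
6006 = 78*77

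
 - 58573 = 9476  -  68049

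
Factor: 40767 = 3^1*107^1 *127^1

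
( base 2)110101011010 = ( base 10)3418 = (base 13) 172C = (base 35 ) 2RN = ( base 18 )a9g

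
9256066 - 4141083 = 5114983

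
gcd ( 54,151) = 1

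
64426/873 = 64426/873 = 73.80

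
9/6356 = 9/6356 = 0.00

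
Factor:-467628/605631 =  - 2^2*7^1 * 13^( - 1) * 19^1*53^( - 1) = - 532/689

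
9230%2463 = 1841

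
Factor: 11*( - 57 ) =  - 627 = - 3^1*11^1*19^1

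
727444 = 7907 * 92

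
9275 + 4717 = 13992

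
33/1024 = 33/1024 = 0.03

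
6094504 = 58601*104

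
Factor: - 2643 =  - 3^1*881^1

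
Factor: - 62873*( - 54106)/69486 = 3^(-1) * 13^1 * 37^ ( - 1)*313^(-1) * 2081^1*62873^1=1700903269/34743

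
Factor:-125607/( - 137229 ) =281^1*307^(-1 ) = 281/307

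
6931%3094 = 743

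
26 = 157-131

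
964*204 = 196656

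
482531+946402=1428933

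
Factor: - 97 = - 97^1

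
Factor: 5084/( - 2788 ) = - 31/17 = - 17^( - 1)*31^1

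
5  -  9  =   - 4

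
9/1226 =9/1226= 0.01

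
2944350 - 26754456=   -  23810106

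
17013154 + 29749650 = 46762804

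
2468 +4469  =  6937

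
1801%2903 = 1801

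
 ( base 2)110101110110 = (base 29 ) 42O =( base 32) 3bm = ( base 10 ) 3446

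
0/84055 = 0 = 0.00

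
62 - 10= 52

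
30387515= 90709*335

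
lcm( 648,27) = 648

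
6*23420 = 140520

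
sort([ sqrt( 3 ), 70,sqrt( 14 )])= [ sqrt( 3),sqrt( 14), 70]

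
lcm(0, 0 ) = 0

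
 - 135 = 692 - 827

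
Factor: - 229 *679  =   - 155491 =- 7^1 *97^1 * 229^1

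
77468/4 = 19367 = 19367.00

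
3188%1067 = 1054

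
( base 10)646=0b1010000110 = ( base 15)2D1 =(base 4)22012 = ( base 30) LG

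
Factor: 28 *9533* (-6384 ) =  - 2^6*3^1*7^2 * 19^1*9533^1 = - 1704042816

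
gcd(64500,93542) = 2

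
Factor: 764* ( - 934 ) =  - 2^3 * 191^1*467^1 =- 713576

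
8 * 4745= 37960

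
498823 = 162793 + 336030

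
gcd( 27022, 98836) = 2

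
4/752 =1/188 =0.01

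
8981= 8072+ 909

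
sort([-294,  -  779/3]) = [ - 294, - 779/3]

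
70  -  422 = -352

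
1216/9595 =64/505 =0.13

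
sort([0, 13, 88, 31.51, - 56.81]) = [ - 56.81,0, 13,31.51,88 ] 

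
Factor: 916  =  2^2*229^1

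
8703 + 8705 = 17408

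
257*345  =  88665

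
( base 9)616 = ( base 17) 1C8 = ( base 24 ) KL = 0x1f5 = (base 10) 501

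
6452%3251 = 3201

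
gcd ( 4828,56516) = 284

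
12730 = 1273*10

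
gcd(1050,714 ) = 42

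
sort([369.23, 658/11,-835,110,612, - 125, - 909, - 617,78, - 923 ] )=[ - 923,  -  909, - 835, - 617, - 125, 658/11, 78, 110, 369.23, 612]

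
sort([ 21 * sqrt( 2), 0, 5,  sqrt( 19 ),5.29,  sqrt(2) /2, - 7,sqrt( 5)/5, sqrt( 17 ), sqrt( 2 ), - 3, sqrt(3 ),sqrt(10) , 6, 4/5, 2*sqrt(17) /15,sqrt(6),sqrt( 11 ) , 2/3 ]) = [ - 7, - 3  ,  0, sqrt ( 5)/5,  2*sqrt( 17)/15, 2/3, sqrt( 2)/2, 4/5,sqrt( 2), sqrt( 3 ), sqrt(6),  sqrt (10),sqrt( 11 ), sqrt( 17),sqrt( 19),5 , 5.29,6, 21*sqrt ( 2 ) ]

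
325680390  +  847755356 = 1173435746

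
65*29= 1885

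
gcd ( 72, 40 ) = 8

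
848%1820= 848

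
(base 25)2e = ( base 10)64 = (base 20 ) 34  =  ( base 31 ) 22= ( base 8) 100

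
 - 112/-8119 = 112/8119 = 0.01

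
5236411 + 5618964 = 10855375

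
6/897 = 2/299 = 0.01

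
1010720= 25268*40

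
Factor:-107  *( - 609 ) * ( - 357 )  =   - 23263191 = - 3^2*7^2*17^1*29^1 * 107^1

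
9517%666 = 193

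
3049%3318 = 3049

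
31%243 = 31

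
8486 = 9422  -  936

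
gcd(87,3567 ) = 87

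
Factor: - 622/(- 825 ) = 2^1 *3^( - 1)* 5^( - 2)*11^( -1 )*311^1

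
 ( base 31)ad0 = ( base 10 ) 10013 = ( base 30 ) B3N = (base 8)23435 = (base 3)111201212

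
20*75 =1500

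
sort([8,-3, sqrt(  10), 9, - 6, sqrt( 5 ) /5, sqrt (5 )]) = [  -  6,- 3, sqrt(5 ) /5, sqrt( 5), sqrt( 10),8,  9]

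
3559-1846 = 1713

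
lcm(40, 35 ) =280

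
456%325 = 131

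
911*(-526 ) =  - 479186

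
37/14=37/14 = 2.64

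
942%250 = 192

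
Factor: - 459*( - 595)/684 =30345/76  =  2^(-2 ) * 3^1 * 5^1*7^1*17^2 * 19^(-1 ) 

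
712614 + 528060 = 1240674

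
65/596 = 65/596 = 0.11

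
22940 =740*31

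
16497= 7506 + 8991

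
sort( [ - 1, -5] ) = [-5,-1] 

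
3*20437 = 61311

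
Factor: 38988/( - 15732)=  - 57/23 = -  3^1*19^1*23^( - 1) 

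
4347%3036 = 1311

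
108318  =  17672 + 90646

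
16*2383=38128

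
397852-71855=325997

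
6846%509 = 229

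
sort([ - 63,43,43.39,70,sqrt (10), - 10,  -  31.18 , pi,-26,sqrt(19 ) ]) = [-63, - 31.18,-26, - 10, pi, sqrt( 10),sqrt(19),43 , 43.39,70]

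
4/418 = 2/209 = 0.01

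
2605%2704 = 2605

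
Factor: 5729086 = 2^1*11^1*260413^1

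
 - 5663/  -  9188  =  5663/9188 = 0.62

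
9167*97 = 889199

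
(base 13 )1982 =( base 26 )5h2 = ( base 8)7360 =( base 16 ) EF0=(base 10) 3824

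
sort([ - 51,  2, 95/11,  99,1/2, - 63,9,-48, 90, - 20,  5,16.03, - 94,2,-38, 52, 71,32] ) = [ -94, - 63, - 51, - 48, - 38, - 20,1/2,  2,2,5,  95/11 , 9, 16.03,  32,52,71, 90,  99] 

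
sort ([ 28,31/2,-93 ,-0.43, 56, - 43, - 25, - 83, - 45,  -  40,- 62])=[ - 93, - 83, - 62, - 45, - 43, - 40 , - 25, - 0.43, 31/2,28, 56]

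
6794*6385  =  43379690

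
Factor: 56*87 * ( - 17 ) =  - 2^3*3^1 *7^1*17^1*29^1= -82824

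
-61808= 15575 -77383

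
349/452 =349/452 =0.77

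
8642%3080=2482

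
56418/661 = 56418/661 =85.35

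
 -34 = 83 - 117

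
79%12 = 7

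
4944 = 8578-3634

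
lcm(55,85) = 935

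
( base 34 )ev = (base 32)fr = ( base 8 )773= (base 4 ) 13323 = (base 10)507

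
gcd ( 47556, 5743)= 1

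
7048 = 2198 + 4850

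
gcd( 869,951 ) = 1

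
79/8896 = 79/8896 = 0.01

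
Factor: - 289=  - 17^2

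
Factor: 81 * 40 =3240 = 2^3*3^4*5^1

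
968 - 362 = 606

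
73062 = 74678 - 1616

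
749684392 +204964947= 954649339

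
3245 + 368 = 3613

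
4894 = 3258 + 1636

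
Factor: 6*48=288 = 2^5*3^2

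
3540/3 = 1180 = 1180.00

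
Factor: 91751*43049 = 3949788799 =11^1*19^1*439^1*43049^1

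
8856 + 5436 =14292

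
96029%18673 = 2664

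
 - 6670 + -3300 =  - 9970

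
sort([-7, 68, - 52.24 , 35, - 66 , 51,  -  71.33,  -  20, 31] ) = [  -  71.33, - 66, - 52.24,  -  20 ,-7 , 31, 35,51, 68] 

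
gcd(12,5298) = 6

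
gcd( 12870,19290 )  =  30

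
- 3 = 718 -721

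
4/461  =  4/461  =  0.01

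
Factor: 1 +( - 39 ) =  - 38 =- 2^1*19^1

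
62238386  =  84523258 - 22284872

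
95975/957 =100  +  25/87  =  100.29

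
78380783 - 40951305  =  37429478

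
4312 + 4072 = 8384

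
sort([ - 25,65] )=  [ - 25,65]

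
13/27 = 13/27 = 0.48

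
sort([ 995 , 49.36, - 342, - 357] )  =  [ - 357, - 342,49.36, 995]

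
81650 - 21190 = 60460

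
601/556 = 1+45/556 = 1.08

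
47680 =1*47680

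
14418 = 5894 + 8524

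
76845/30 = 2561 + 1/2 = 2561.50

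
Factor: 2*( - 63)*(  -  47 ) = 5922 = 2^1*3^2*7^1*47^1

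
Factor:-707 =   -  7^1*101^1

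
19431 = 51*381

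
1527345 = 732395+794950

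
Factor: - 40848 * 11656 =- 2^7*3^1*23^1*31^1*37^1  *47^1 =-476124288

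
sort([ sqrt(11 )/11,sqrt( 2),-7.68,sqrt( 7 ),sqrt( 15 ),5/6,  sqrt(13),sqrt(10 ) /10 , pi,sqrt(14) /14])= [ -7.68,sqrt(14 ) /14,sqrt(11)/11,sqrt (10)/10,5/6, sqrt ( 2) , sqrt(7) , pi,  sqrt( 13 ), sqrt(15 )]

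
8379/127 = 65 + 124/127 = 65.98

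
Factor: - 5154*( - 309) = 1592586=   2^1*3^2*103^1 * 859^1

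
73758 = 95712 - 21954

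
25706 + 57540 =83246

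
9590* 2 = 19180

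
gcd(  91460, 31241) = 1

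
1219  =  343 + 876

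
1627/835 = 1 + 792/835 = 1.95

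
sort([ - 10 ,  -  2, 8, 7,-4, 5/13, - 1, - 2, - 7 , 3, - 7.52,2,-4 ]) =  [ - 10, - 7.52, - 7,- 4,-4, - 2 , - 2, - 1,5/13,2 , 3,7,8 ]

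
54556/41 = 1330 + 26/41=1330.63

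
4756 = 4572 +184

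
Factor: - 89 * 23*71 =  - 23^1* 71^1* 89^1 = -145337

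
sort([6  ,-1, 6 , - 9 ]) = [ - 9, - 1, 6, 6]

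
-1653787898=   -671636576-982151322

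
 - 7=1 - 8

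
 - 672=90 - 762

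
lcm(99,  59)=5841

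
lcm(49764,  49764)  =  49764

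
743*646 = 479978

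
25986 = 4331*6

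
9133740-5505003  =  3628737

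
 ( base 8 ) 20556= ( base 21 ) J8B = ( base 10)8558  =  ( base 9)12658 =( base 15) 2808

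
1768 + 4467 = 6235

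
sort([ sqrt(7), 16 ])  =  [ sqrt(7),16 ] 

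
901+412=1313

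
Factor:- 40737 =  - 3^1*37^1*367^1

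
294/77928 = 49/12988 = 0.00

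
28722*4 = 114888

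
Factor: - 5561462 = - 2^1*31^1 * 271^1*331^1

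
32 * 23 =736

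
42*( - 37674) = -1582308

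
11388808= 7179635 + 4209173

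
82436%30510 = 21416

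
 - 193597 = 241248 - 434845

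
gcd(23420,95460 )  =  20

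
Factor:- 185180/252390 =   -  394/537 = - 2^1*3^ ( - 1 )*179^(-1 ) * 197^1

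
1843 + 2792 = 4635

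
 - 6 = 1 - 7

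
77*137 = 10549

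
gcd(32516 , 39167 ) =739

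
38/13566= 1/357 = 0.00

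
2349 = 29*81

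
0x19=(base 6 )41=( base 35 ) p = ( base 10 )25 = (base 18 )17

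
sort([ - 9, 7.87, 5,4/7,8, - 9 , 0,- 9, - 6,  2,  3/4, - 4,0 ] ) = [ - 9,-9 , - 9, - 6, -4,0, 0, 4/7,3/4, 2, 5, 7.87, 8] 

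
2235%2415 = 2235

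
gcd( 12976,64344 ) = 8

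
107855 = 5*21571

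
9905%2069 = 1629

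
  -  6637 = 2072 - 8709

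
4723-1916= 2807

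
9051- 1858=7193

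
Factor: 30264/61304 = 39/79  =  3^1*13^1 * 79^ ( - 1) 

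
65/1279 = 65/1279 = 0.05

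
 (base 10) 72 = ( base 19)3f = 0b1001000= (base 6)200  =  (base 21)39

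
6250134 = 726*8609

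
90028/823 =109 + 321/823 = 109.39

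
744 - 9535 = -8791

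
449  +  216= 665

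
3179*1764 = 5607756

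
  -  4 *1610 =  - 6440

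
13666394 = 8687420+4978974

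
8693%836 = 333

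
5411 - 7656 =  - 2245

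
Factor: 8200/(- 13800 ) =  - 41/69 = - 3^ ( - 1 )*23^( - 1) *41^1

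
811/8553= 811/8553  =  0.09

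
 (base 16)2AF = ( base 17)267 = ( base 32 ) lf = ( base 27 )pc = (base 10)687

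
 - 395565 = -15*26371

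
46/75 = 46/75 = 0.61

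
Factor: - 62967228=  - 2^2 * 3^1*5247269^1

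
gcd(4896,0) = 4896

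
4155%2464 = 1691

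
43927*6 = 263562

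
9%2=1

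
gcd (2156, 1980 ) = 44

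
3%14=3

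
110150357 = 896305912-786155555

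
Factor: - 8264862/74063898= -3^1*31^(-1)* 41^1*331^( - 1)* 401^( - 1)* 3733^1 = -459159/4114661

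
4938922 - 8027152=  - 3088230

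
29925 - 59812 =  -29887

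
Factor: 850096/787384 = 2^1*61^1*113^( - 1) =122/113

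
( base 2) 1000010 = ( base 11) 60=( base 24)2I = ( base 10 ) 66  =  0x42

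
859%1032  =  859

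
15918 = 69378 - 53460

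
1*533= 533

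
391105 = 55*7111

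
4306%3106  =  1200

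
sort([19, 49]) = [19,  49]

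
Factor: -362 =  - 2^1* 181^1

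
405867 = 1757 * 231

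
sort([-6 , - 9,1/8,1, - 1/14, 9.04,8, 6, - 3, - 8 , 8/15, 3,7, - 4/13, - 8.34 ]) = [-9, - 8.34,  -  8,-6,-3, - 4/13,-1/14 , 1/8,8/15,1,3, 6,7, 8,9.04]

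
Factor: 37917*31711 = 1202385987= 3^2*11^1*19^1*383^1*1669^1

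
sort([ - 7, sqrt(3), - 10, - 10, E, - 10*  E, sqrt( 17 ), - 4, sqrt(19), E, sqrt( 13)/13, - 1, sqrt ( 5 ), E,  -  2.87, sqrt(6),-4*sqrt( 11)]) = [ - 10*E, - 4*sqrt(11),  -  10,-10,  -  7 , -4, - 2.87,  -  1, sqrt( 13)/13, sqrt( 3),  sqrt( 5),  sqrt(6), E,E,E,sqrt( 17 ), sqrt ( 19) ]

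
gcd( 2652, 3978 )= 1326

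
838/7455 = 838/7455 = 0.11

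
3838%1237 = 127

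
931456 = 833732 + 97724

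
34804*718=24989272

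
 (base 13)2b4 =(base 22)101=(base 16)1E5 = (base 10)485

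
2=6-4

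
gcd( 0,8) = 8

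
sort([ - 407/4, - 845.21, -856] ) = [  -  856,- 845.21, - 407/4] 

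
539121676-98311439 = 440810237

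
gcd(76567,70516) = 1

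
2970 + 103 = 3073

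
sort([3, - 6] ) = [ - 6,3] 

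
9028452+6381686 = 15410138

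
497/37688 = 71/5384 = 0.01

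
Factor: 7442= 2^1*61^2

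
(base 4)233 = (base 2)101111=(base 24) 1N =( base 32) 1F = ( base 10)47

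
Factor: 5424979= 7^1 *774997^1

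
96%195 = 96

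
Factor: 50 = 2^1*5^2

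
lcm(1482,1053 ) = 40014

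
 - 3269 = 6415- 9684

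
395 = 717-322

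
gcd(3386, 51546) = 2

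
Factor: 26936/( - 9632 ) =-2^(-2 )*13^1*37^1*43^( - 1) = - 481/172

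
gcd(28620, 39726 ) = 18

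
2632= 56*47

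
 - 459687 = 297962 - 757649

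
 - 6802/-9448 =3401/4724 = 0.72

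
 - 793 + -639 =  - 1432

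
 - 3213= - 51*63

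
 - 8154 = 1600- 9754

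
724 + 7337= 8061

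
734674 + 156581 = 891255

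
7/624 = 7/624 = 0.01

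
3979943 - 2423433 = 1556510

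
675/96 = 7 + 1/32 = 7.03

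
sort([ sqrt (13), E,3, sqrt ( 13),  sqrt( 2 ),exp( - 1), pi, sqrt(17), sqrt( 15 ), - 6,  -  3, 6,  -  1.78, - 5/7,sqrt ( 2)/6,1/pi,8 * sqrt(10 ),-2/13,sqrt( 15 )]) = [ -6,-3, - 1.78, - 5/7, - 2/13, sqrt( 2)/6, 1/pi, exp(-1),sqrt( 2),E,3,pi, sqrt(13), sqrt(13), sqrt( 15),sqrt(15),sqrt( 17), 6 , 8 *sqrt(10) ] 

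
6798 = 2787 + 4011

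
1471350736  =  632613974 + 838736762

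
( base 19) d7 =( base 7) 512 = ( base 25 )a4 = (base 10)254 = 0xFE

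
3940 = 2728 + 1212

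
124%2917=124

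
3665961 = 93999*39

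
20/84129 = 20/84129 = 0.00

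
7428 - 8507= - 1079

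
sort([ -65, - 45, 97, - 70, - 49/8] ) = [-70, - 65, - 45, - 49/8, 97]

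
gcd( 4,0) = 4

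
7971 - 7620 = 351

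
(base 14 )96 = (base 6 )340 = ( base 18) 76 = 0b10000100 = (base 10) 132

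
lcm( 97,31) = 3007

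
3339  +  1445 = 4784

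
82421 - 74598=7823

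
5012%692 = 168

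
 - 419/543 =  -419/543 = -0.77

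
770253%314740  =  140773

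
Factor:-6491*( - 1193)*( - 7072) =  - 2^5*13^1*17^1*1193^1*6491^1 = - 54763891936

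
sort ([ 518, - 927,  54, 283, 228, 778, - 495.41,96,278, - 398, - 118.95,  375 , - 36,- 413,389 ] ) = [  -  927, - 495.41 ,-413 , - 398, - 118.95,  -  36,  54, 96, 228,278, 283, 375,389, 518, 778]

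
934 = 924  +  10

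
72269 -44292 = 27977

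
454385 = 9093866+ - 8639481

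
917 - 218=699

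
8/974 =4/487 = 0.01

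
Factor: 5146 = 2^1 *31^1*83^1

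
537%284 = 253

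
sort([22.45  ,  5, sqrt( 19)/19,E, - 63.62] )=[ - 63.62,sqrt(19) /19, E,5,  22.45 ]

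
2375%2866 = 2375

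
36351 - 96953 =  - 60602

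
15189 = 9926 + 5263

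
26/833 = 26/833  =  0.03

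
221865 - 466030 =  - 244165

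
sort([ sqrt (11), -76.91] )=[ - 76.91, sqrt (11 )]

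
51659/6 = 8609  +  5/6 = 8609.83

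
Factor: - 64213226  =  -2^1*7^2* 11^1*59567^1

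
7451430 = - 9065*(-822 )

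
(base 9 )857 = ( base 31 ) mi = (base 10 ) 700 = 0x2BC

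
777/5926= 777/5926 = 0.13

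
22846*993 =22686078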